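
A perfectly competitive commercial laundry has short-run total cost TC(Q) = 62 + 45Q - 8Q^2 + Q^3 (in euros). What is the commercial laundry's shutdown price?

The firm shuts down when price falls below the minimum of average variable cost. AVC = VC/Q = 45 - 8Q + Q^2.
dAVC/dQ = -8 + 2Q = 0 gives Q = 4. min AVC = 45 - 8·4 + 4^2 = 29.
So the shutdown price is €29.

€29 per unit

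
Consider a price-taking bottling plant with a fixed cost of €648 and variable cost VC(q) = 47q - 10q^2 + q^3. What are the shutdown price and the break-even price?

Shutdown price = €22; break-even price = €110

AVC = 47 - 10q + q^2; minimized at q = 5, giving min AVC = €22. That is the shutdown price.
ATC = 648/q + 47 - 10q + q^2. Setting dATC/dq = −648/q^2 − 10 + 2q = 0 gives q = 9 (since 2·9^3 − 10·9^2 = 648).
min ATC = 648/9 + 47 − 10·9 + 9^2 = €110. That is the break-even price.
Between these two prices the firm operates at a loss; above €110 it earns a profit.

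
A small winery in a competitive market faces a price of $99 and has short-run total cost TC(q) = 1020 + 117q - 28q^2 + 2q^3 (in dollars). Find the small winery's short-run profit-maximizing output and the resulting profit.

AVC = 117 - 28q + 2q^2; min AVC = $19 at q = 7. Since P = $99 ≥ min AVC, the firm produces.
MC = 117 - 56q + 6q^2. Setting P = MC and taking the root on the rising branch gives q* = 9.
TR = 99·9 = 891. TC = 1020 + 243 = 1263. Profit = 891 − 1263 = -$372.
That loss of $372 beats the $1020 the firm would lose by shutting down; producing recovers $648 of fixed cost.

Profit = -$372 at q = 9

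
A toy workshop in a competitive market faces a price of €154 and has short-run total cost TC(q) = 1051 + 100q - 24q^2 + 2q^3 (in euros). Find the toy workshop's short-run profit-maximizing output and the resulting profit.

Profit = -€79 at q = 9

AVC = 100 - 24q + 2q^2 has its minimum €28 at q = 6; price €154 clears that bar, so the firm operates.
With MC = 100 - 48q + 6q^2, P = MC on the upward-sloping part at q* = 9.
TR = 154·9 = 1386. TC = 1051 + 414 = 1465. Profit = 1386 − 1465 = -€79.
That loss of €79 beats the €1051 the firm would lose by shutting down; producing recovers €972 of fixed cost.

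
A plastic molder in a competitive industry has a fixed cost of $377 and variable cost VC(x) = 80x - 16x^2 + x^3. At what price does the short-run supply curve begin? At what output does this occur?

Short-run supply begins at min AVC. From VC = 80x - 16x^2 + x^3, AVC = 80 - 16x + x^2.
dAVC/dx = -16 + 2x = 0 gives x = 8. min AVC = 80 - 16·8 + 8^2 = 16.
So the shutdown price is $16.

$16 per unit, at x = 8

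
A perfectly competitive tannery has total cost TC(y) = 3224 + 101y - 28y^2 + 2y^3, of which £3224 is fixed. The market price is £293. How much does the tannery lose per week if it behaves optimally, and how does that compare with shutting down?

Profit = -£344 at y = 12

AVC = 101 - 28y + 2y^2; min AVC = £3 at y = 7. Since P = £293 ≥ min AVC, the firm produces.
MC = 101 - 56y + 6y^2. Setting P = MC and taking the root on the rising branch gives y* = 12.
TR = 293·12 = 3516. TC = 3224 + 636 = 3860. Profit = 3516 − 3860 = -£344.
That loss of £344 beats the £3224 the firm would lose by shutting down; producing recovers £2880 of fixed cost.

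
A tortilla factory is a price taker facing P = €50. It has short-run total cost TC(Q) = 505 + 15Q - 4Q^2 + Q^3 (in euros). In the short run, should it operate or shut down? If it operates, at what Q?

Produce at Q = 5

Variable cost is VC = 15Q - 4Q^2 + Q^3, so AVC = VC/Q = 15 - 4Q + Q^2 and MC = dTC/dQ = 15 - 8Q + 3Q^2.
AVC is minimized where dAVC/dQ = -4 + 2Q = 0, at Q = 2; min AVC = 15 - 4·2 + 2^2 = €11.
Since P = €50 ≥ min AVC = €11, price covers variable cost and the firm should produce.
Solving P = MC: -35 - 8Q + 3Q^2 = 0 ⇒ Q = -7/3 or 5. On the upward-sloping branch, Q* = 5.
Check: AVC at Q = 5 is €20 ≤ P, so revenue covers variable cost.
Profit = P·Q − TC = 50·5 − 605 = -€355, a loss, but smaller than the €505 fixed cost the firm would lose by shutting down.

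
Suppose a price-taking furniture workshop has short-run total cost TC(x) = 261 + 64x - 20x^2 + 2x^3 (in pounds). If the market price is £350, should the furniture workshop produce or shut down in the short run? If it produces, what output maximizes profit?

Produce at x = 11

Variable cost is VC = 64x - 20x^2 + 2x^3, so AVC = VC/x = 64 - 20x + 2x^2 and MC = dTC/dx = 64 - 40x + 6x^2.
The AVC parabola has its vertex at x = 20/4 = 5, where AVC = 64 - 20·5 + 2·5^2 = £14.
P = £350 exceeds min AVC = £14, so the firm stays open.
P = MC gives -286 - 40x + 6x^2 = 0, with roots -13/3 and 11. Take the larger (rising MC): x* = 11.
Check: AVC at x = 11 is £86 ≤ P, so revenue covers variable cost.
Profit = P·x − TC = 350·11 − 1207 = £2643.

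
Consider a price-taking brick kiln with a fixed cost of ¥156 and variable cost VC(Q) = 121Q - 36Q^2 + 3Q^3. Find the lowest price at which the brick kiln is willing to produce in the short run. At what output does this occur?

The firm shuts down when price falls below the minimum of average variable cost. AVC = VC/Q = 121 - 36Q + 3Q^2.
At the minimum of AVC, MC = AVC. MC = 121 - 72Q + 9Q^2; setting MC = AVC gives 6Q^2 - 36Q = 0, so Q = 6. min AVC = 13.
For P < ¥13 the firm produces nothing.

¥13 per unit, at Q = 6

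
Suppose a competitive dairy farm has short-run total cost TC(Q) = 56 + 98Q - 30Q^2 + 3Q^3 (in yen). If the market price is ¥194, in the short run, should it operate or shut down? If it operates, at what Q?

Produce at Q = 8

From TC, MC = TC'(Q) = 98 - 60Q + 9Q^2 and AVC = VC/Q = 98 - 30Q + 3Q^2.
AVC hits its minimum where MC = AVC, at Q = 5, giving min AVC = 98 - 30·5 + 3·5^2 = ¥23.
P = ¥194 exceeds min AVC = ¥23, so the firm stays open.
P = MC gives -96 - 60Q + 9Q^2 = 0, with roots -4/3 and 8. Take the larger (rising MC): Q* = 8.
Check: AVC at Q = 8 is ¥50 ≤ P, so revenue covers variable cost.
Profit = P·Q − TC = 194·8 − 456 = ¥1096.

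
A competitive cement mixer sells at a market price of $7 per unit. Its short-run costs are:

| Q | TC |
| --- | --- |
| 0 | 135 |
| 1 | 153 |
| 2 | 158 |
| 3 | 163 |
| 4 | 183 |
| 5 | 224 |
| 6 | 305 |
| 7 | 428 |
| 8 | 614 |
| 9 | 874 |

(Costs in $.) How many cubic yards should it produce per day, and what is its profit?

Compute π = P·Q − TC at each output: Q=0: -135; Q=1: -146; Q=2: -144; Q=3: -142; Q=4: -155; Q=5: -189; Q=6: -263; Q=7: -379; Q=8: -558; Q=9: -811.
Profit is highest at Q = 0. Equivalently, the lowest AVC in the table is 28/3 ≈ $9.33 at Q = 3, and P = $7 falls below it — price never covers variable cost, so the firm shuts down and loses only its fixed cost.

Q = 0 (shut down); profit = -$135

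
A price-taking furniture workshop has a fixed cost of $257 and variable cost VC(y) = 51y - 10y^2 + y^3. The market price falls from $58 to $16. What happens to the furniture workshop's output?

MC = 51 - 20y + 3y^2; the shutdown threshold is min AVC = $26 (at y = 5).
At P = $58 ≥ min AVC, set P = MC on the rising branch: y = 7.
At P = $16 < min AVC = $26, price no longer covers variable cost at any output, so the firm shuts down: y = 0.

Output falls from 7 to 0 (the firm shuts down)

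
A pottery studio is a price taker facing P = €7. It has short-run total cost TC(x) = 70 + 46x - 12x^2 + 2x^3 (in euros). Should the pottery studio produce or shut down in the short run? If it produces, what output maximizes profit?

Shut down

Strip out fixed cost: VC = 46x - 12x^2 + 2x^3. Then AVC = 46 - 12x + 2x^2 and MC = 46 - 24x + 6x^2.
AVC is minimized where dAVC/dx = -12 + 4x = 0, at x = 3; min AVC = 46 - 12·3 + 2·3^2 = €28.
Since P = €7 < min AVC = €28, price fails to cover variable cost at any output.
The firm minimizes its loss by shutting down and losing only its fixed cost of €70.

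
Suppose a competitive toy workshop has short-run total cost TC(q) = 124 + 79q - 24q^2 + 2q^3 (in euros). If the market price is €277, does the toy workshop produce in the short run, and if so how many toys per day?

From TC, MC = TC'(q) = 79 - 48q + 6q^2 and AVC = VC/q = 79 - 24q + 2q^2.
The AVC parabola has its vertex at q = 24/4 = 6, where AVC = 79 - 24·6 + 2·6^2 = €7.
P = €277 exceeds min AVC = €7, so the firm stays open.
Set P = MC: 277 = 79 - 48q + 6q^2 → -198 - 48q + 6q^2 = 0. The roots are q = -3 and q = 11; the profit-maximizing output is on the rising part of MC, so q* = 11.
Check: AVC at q = 11 is €57 ≤ P, so revenue covers variable cost.
Profit = P·q − TC = 277·11 − 751 = €2296.

Produce at q = 11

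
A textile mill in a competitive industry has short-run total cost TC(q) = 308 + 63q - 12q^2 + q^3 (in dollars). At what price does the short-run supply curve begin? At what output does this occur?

The shutdown price is the minimum of AVC. VC = 63q - 12q^2 + q^3, so AVC = 63 - 12q + q^2.
dAVC/dq = -12 + 2q = 0 gives q = 6. min AVC = 63 - 12·6 + 6^2 = 27.
The firm shuts down for any P below $27.

$27 per unit, at q = 6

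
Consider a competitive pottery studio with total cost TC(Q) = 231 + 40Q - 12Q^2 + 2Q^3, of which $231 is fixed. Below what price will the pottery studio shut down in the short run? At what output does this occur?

Short-run supply begins at min AVC. From VC = 40Q - 12Q^2 + 2Q^3, AVC = 40 - 12Q + 2Q^2.
dAVC/dQ = -12 + 4Q = 0 gives Q = 3. min AVC = 40 - 12·3 + 2·3^2 = 22.
So the shutdown price is $22.

$22 per unit, at Q = 3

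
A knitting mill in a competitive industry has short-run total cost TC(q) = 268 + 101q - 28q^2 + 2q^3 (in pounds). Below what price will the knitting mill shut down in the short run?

£3 per unit

The firm shuts down when price falls below the minimum of average variable cost. AVC = VC/q = 101 - 28q + 2q^2.
At the minimum of AVC, MC = AVC. MC = 101 - 56q + 6q^2; setting MC = AVC gives 4q^2 - 28q = 0, so q = 7. min AVC = 3.
So the shutdown price is £3.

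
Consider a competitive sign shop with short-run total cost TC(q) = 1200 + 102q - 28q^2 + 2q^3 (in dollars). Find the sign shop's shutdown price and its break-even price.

Shutdown price = $4; break-even price = $142

Shutdown price = min AVC. AVC = 102 - 28q + 2q^2, with vertex at q = 7 and minimum $4.
ATC = 1200/q + 102 - 28q + 2q^2. Setting dATC/dq = −1200/q^2 − 28 + 4q = 0 gives q = 10 (since 4·10^3 − 28·10^2 = 1200).
min ATC = 1200/10 + 102 − 28·10 + 2·10^2 = $142. That is the break-even price.
For $4 ≤ P < $142 the firm produces at a loss; below $4 it shuts down.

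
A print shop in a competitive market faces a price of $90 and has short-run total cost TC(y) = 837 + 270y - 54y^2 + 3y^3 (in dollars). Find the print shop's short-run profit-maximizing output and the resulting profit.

AVC = 270 - 54y + 3y^2 has its minimum $27 at y = 9; price $90 clears that bar, so the firm operates.
MC = 270 - 108y + 9y^2. Setting P = MC and taking the root on the rising branch gives y* = 10.
TR = 90·10 = 900. TC = 837 + 300 = 1137. Profit = 900 − 1137 = -$237.
That loss of $237 beats the $837 the firm would lose by shutting down; producing recovers $600 of fixed cost.

Profit = -$237 at y = 10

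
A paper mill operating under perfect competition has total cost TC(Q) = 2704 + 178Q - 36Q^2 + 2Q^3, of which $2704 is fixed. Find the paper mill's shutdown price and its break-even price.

AVC = 178 - 36Q + 2Q^2; minimized at Q = 9, giving min AVC = $16. That is the shutdown price.
ATC = 2704/Q + 178 - 36Q + 2Q^2. Setting dATC/dQ = −2704/Q^2 − 36 + 4Q = 0 gives Q = 13 (since 4·13^3 − 36·13^2 = 2704).
min ATC = 2704/13 + 178 − 36·13 + 2·13^2 = $256. That is the break-even price.
For $16 ≤ P < $256 the firm produces at a loss; below $16 it shuts down.

Shutdown price = $16; break-even price = $256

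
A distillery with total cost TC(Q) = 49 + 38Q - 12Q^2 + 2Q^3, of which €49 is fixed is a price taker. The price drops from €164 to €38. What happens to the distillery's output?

Output falls from 7 to 4

MC = 38 - 24Q + 6Q^2; the shutdown threshold is min AVC = €20 (at Q = 3).
With P = €164 above the shutdown price, P = MC gives Q = 7.
At P = €38 ≥ min AVC, set P = MC: Q = 4. The firm stays open but cuts output.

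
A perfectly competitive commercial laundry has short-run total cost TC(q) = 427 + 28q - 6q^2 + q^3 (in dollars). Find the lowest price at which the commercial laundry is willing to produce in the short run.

$19 per unit

The shutdown price is the minimum of AVC. VC = 28q - 6q^2 + q^3, so AVC = 28 - 6q + q^2.
dAVC/dq = -6 + 2q = 0 gives q = 3. min AVC = 28 - 6·3 + 3^2 = 19.
The firm shuts down for any P below $19.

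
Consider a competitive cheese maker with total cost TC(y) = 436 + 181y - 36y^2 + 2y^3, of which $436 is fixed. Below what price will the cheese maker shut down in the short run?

The firm shuts down when price falls below the minimum of average variable cost. AVC = VC/y = 181 - 36y + 2y^2.
dAVC/dy = -36 + 4y = 0 gives y = 9. min AVC = 181 - 36·9 + 2·9^2 = 19.
So the shutdown price is $19.

$19 per unit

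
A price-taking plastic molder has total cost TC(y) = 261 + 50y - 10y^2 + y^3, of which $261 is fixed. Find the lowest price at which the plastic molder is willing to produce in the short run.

$25 per unit

Short-run supply begins at min AVC. From VC = 50y - 10y^2 + y^3, AVC = 50 - 10y + y^2.
dAVC/dy = -10 + 2y = 0 gives y = 5. min AVC = 50 - 10·5 + 5^2 = 25.
For P < $25 the firm produces nothing.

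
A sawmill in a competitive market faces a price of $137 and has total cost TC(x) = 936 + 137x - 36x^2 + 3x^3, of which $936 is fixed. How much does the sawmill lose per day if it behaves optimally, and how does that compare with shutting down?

AVC = 137 - 36x + 3x^2 has its minimum $29 at x = 6; price $137 clears that bar, so the firm operates.
MC = 137 - 72x + 9x^2. Setting P = MC and taking the root on the rising branch gives x* = 8.
TR = 137·8 = 1096. TC = 936 + 328 = 1264. Profit = 1096 − 1264 = -$168.
Shutting down would mean losing the fixed cost of $936, so operating at a loss of $168 is better by $768.

Profit = -$168 at x = 8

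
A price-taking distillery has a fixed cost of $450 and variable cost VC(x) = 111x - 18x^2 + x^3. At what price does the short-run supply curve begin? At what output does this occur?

$30 per unit, at x = 9

The shutdown price is the minimum of AVC. VC = 111x - 18x^2 + x^3, so AVC = 111 - 18x + x^2.
At the minimum of AVC, MC = AVC. MC = 111 - 36x + 3x^2; setting MC = AVC gives 2x^2 - 18x = 0, so x = 9. min AVC = 30.
The firm shuts down for any P below $30.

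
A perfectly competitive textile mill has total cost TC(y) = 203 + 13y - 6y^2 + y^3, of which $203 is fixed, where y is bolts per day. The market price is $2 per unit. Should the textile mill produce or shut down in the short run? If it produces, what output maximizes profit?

Strip out fixed cost: VC = 13y - 6y^2 + y^3. Then AVC = 13 - 6y + y^2 and MC = 13 - 12y + 3y^2.
AVC is minimized where dAVC/dy = -6 + 2y = 0, at y = 3; min AVC = 13 - 6·3 + 3^2 = $4.
P = $2 lies below min AVC = $4; no output level covers variable cost.
Shutting down limits the loss to fixed cost, $203.

Shut down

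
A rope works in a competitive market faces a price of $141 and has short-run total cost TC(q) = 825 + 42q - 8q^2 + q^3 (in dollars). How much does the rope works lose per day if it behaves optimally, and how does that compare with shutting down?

Profit = -$15 at q = 9

AVC = 42 - 8q + q^2 has its minimum $26 at q = 4; price $141 clears that bar, so the firm operates.
MC = 42 - 16q + 3q^2. Setting P = MC and taking the root on the rising branch gives q* = 9.
TR = 141·9 = 1269. TC = 825 + 459 = 1284. Profit = 1269 − 1284 = -$15.
Shutting down would mean losing the fixed cost of $825, so operating at a loss of $15 is better by $810.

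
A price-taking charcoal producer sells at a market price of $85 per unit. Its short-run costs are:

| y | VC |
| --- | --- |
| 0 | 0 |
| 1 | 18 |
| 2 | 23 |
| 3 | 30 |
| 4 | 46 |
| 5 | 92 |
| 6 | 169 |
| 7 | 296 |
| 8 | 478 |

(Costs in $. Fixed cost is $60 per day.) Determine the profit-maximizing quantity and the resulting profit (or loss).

y = 6; profit = $281

Profit at each row (π = 85y − TC): y=0: -60; y=1: 7; y=2: 87; y=3: 165; y=4: 234; y=5: 273; y=6: 281; y=7: 239; y=8: 142.
Profit is maximized at y = 6. AVC there is 169/6 = $28.17 ≤ P, so producing beats shutting down (which would give -$60).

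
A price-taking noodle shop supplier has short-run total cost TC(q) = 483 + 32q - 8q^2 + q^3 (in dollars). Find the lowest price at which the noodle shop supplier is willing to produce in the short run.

Short-run supply begins at min AVC. From VC = 32q - 8q^2 + q^3, AVC = 32 - 8q + q^2.
At the minimum of AVC, MC = AVC. MC = 32 - 16q + 3q^2; setting MC = AVC gives 2q^2 - 8q = 0, so q = 4. min AVC = 16.
For P < $16 the firm produces nothing.

$16 per unit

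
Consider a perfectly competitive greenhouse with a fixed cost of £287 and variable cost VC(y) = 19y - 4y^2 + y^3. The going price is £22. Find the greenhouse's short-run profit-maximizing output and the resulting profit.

AVC = 19 - 4y + y^2 has its minimum £15 at y = 2; price £22 clears that bar, so the firm operates.
With MC = 19 - 8y + 3y^2, P = MC on the upward-sloping part at y* = 3.
TR = 22·3 = 66. TC = 287 + 48 = 335. Profit = 66 − 335 = -£269.
By producing, the firm covers all variable cost plus £18 of fixed cost; shutting down would lose the full £287.

Profit = -£269 at y = 3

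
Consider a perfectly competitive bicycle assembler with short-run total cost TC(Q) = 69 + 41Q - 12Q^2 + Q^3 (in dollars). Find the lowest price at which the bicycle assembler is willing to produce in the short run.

$5 per unit

The firm shuts down when price falls below the minimum of average variable cost. AVC = VC/Q = 41 - 12Q + Q^2.
dAVC/dQ = -12 + 2Q = 0 gives Q = 6. min AVC = 41 - 12·6 + 6^2 = 5.
For P < $5 the firm produces nothing.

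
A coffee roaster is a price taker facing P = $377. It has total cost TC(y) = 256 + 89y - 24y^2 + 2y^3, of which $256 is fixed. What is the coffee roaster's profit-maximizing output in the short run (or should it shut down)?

Strip out fixed cost: VC = 89y - 24y^2 + 2y^3. Then AVC = 89 - 24y + 2y^2 and MC = 89 - 48y + 6y^2.
AVC is minimized where dAVC/dy = -24 + 4y = 0, at y = 6; min AVC = 89 - 24·6 + 2·6^2 = $17.
Since P = $377 ≥ min AVC = $17, price covers variable cost and the firm should produce.
Set P = MC: 377 = 89 - 48y + 6y^2 → -288 - 48y + 6y^2 = 0. The roots are y = -4 and y = 12; the profit-maximizing output is on the rising part of MC, so y* = 12.
Check: AVC at y = 12 is $89 ≤ P, so revenue covers variable cost.
Profit = P·y − TC = 377·12 − 1324 = $3200.

Produce at y = 12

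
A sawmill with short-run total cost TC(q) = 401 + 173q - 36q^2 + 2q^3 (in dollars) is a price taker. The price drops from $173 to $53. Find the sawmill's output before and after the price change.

Output falls from 12 to 10

MC = 173 - 72q + 6q^2; the shutdown threshold is min AVC = $11 (at q = 9).
At P = $173 ≥ min AVC, set P = MC on the rising branch: q = 12.
At P = $53 ≥ min AVC, set P = MC: q = 10. The firm stays open but cuts output.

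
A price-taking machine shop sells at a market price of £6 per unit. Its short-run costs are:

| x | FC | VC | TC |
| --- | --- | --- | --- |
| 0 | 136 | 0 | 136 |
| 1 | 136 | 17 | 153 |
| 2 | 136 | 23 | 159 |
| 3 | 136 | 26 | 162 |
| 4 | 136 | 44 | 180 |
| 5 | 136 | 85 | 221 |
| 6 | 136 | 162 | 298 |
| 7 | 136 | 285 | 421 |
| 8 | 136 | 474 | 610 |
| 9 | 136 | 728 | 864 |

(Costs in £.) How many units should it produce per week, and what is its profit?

x = 0 (shut down); profit = -£136

Profit at each row (π = 6x − TC): x=0: -136; x=1: -147; x=2: -147; x=3: -144; x=4: -156; x=5: -191; x=6: -262; x=7: -379; x=8: -562; x=9: -810.
Profit is highest at x = 0. Equivalently, the lowest AVC in the table is 26/3 ≈ £8.67 at x = 3, and P = £6 falls below it — price never covers variable cost, so the firm shuts down and loses only its fixed cost.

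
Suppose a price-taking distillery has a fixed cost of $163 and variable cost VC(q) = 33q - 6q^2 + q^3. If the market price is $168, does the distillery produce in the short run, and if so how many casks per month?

Strip out fixed cost: VC = 33q - 6q^2 + q^3. Then AVC = 33 - 6q + q^2 and MC = 33 - 12q + 3q^2.
AVC is minimized where dAVC/dq = -6 + 2q = 0, at q = 3; min AVC = 33 - 6·3 + 3^2 = $24.
Because $168 ≥ $24, revenue can cover variable cost; the firm operates.
P = MC gives -135 - 12q + 3q^2 = 0, with roots -5 and 9. Take the larger (rising MC): q* = 9.
Check: AVC at q = 9 is $60 ≤ P, so revenue covers variable cost.
Profit = P·q − TC = 168·9 − 703 = $809.

Produce at q = 9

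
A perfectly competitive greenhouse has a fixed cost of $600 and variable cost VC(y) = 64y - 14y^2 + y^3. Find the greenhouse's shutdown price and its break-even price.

AVC = 64 - 14y + y^2; minimized at y = 7, giving min AVC = $15. That is the shutdown price.
ATC = 600/y + 64 - 14y + y^2. Setting dATC/dy = −600/y^2 − 14 + 2y = 0 gives y = 10 (since 2·10^3 − 14·10^2 = 600).
min ATC = 600/10 + 64 − 14·10 + 10^2 = $84. That is the break-even price.
For $15 ≤ P < $84 the firm produces at a loss; below $15 it shuts down.

Shutdown price = $15; break-even price = $84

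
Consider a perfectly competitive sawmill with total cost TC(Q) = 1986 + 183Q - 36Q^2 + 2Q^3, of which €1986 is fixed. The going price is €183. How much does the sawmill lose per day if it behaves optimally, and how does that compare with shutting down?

Profit = -€258 at Q = 12

AVC = 183 - 36Q + 2Q^2 has its minimum €21 at Q = 9; price €183 clears that bar, so the firm operates.
With MC = 183 - 72Q + 6Q^2, P = MC on the upward-sloping part at Q* = 12.
TR = 183·12 = 2196. TC = 1986 + 468 = 2454. Profit = 2196 − 2454 = -€258.
That loss of €258 beats the €1986 the firm would lose by shutting down; producing recovers €1728 of fixed cost.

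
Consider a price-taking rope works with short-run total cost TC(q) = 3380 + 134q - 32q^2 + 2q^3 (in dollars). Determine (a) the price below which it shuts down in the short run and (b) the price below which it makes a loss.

Shutdown price = $6; break-even price = $316

Shutdown price = min AVC. AVC = 134 - 32q + 2q^2, with vertex at q = 8 and minimum $6.
ATC = 3380/q + 134 - 32q + 2q^2. Setting dATC/dq = −3380/q^2 − 32 + 4q = 0 gives q = 13 (since 4·13^3 − 32·13^2 = 3380).
min ATC = 3380/13 + 134 − 32·13 + 2·13^2 = $316. That is the break-even price.
Between these two prices the firm operates at a loss; above $316 it earns a profit.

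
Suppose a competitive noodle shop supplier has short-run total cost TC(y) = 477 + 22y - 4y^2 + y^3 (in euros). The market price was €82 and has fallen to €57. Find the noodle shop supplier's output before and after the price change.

AVC = 22 - 4y + y^2, minimized at y = 2 where min AVC = €18. MC = 22 - 8y + 3y^2.
With P = €82 above the shutdown price, P = MC gives y = 6.
At P = €57 ≥ min AVC, set P = MC: y = 5. The firm stays open but cuts output.

Output falls from 6 to 5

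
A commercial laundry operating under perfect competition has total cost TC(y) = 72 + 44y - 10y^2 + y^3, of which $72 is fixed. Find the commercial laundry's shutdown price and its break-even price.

Shutdown price = $19; break-even price = $32

AVC = 44 - 10y + y^2; minimized at y = 5, giving min AVC = $19. That is the shutdown price.
ATC = 72/y + 44 - 10y + y^2. Setting dATC/dy = −72/y^2 − 10 + 2y = 0 gives y = 6 (since 2·6^3 − 10·6^2 = 72).
min ATC = 72/6 + 44 − 10·6 + 6^2 = $32. That is the break-even price.
Between these two prices the firm operates at a loss; above $32 it earns a profit.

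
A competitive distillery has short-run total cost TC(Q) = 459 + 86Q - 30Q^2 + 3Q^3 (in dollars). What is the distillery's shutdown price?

Short-run supply begins at min AVC. From VC = 86Q - 30Q^2 + 3Q^3, AVC = 86 - 30Q + 3Q^2.
At the minimum of AVC, MC = AVC. MC = 86 - 60Q + 9Q^2; setting MC = AVC gives 6Q^2 - 30Q = 0, so Q = 5. min AVC = 11.
For P < $11 the firm produces nothing.

$11 per unit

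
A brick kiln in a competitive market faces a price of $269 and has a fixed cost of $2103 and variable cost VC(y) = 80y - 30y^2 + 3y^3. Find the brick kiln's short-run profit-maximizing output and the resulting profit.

AVC = 80 - 30y + 3y^2; min AVC = $5 at y = 5. Since P = $269 ≥ min AVC, the firm produces.
With MC = 80 - 60y + 9y^2, P = MC on the upward-sloping part at y* = 9.
TR = 269·9 = 2421. TC = 2103 + 477 = 2580. Profit = 2421 − 2580 = -$159.
Shutting down would mean losing the fixed cost of $2103, so operating at a loss of $159 is better by $1944.

Profit = -$159 at y = 9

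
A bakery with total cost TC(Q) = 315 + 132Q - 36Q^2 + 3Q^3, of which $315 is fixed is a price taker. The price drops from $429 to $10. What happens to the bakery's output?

Output falls from 11 to 0 (the firm shuts down)

MC = 132 - 72Q + 9Q^2; the shutdown threshold is min AVC = $24 (at Q = 6).
At P = $429 ≥ min AVC, set P = MC on the rising branch: Q = 11.
At P = $10 < min AVC = $24, price no longer covers variable cost at any output, so the firm shuts down: Q = 0.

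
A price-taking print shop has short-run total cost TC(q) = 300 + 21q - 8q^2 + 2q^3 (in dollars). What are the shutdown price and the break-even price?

AVC = 21 - 8q + 2q^2; minimized at q = 2, giving min AVC = $13. That is the shutdown price.
ATC = 300/q + 21 - 8q + 2q^2. Setting dATC/dq = −300/q^2 − 8 + 4q = 0 gives q = 5 (since 4·5^3 − 8·5^2 = 300).
min ATC = 300/5 + 21 − 8·5 + 2·5^2 = $91. That is the break-even price.
Between these two prices the firm operates at a loss; above $91 it earns a profit.

Shutdown price = $13; break-even price = $91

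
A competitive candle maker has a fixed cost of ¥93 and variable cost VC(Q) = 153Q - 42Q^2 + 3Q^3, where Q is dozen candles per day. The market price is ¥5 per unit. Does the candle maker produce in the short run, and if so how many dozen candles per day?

Shut down

Strip out fixed cost: VC = 153Q - 42Q^2 + 3Q^3. Then AVC = 153 - 42Q + 3Q^2 and MC = 153 - 84Q + 9Q^2.
AVC is minimized where dAVC/dQ = -42 + 6Q = 0, at Q = 7; min AVC = 153 - 42·7 + 3·7^2 = ¥6.
Since P = ¥5 < min AVC = ¥6, price fails to cover variable cost at any output.
Shutting down limits the loss to fixed cost, ¥93.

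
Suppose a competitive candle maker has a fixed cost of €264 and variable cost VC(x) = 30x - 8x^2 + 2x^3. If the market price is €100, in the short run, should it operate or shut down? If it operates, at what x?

Produce at x = 5

Strip out fixed cost: VC = 30x - 8x^2 + 2x^3. Then AVC = 30 - 8x + 2x^2 and MC = 30 - 16x + 6x^2.
The AVC parabola has its vertex at x = 8/4 = 2, where AVC = 30 - 8·2 + 2·2^2 = €22.
Because €100 ≥ €22, revenue can cover variable cost; the firm operates.
Set P = MC: 100 = 30 - 16x + 6x^2 → -70 - 16x + 6x^2 = 0. The roots are x = -7/3 and x = 5; the profit-maximizing output is on the rising part of MC, so x* = 5.
Check: AVC at x = 5 is €40 ≤ P, so revenue covers variable cost.
Profit = P·x − TC = 100·5 − 464 = €36.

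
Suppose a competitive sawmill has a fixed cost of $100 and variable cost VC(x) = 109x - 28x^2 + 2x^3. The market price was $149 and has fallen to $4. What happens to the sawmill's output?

Output falls from 10 to 0 (the firm shuts down)

AVC = 109 - 28x + 2x^2, minimized at x = 7 where min AVC = $11. MC = 109 - 56x + 6x^2.
At P = $149 ≥ min AVC, set P = MC on the rising branch: x = 10.
At P = $4 < min AVC = $11, price no longer covers variable cost at any output, so the firm shuts down: x = 0.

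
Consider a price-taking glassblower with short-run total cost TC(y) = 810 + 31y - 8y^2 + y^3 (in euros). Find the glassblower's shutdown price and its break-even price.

Shutdown price = €15; break-even price = €130

Shutdown price = min AVC. AVC = 31 - 8y + y^2, with vertex at y = 4 and minimum €15.
ATC = 810/y + 31 - 8y + y^2. Setting dATC/dy = −810/y^2 − 8 + 2y = 0 gives y = 9 (since 2·9^3 − 8·9^2 = 810).
min ATC = 810/9 + 31 − 8·9 + 9^2 = €130. That is the break-even price.
Between these two prices the firm operates at a loss; above €130 it earns a profit.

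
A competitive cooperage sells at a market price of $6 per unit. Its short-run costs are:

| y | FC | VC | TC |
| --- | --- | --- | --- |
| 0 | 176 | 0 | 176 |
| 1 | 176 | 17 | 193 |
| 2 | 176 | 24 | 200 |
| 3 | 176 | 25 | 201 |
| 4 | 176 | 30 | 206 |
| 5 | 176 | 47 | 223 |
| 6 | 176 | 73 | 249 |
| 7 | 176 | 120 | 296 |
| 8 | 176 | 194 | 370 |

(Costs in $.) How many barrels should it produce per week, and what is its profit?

y = 0 (shut down); profit = -$176

Profit at each row (π = 6y − TC): y=0: -176; y=1: -187; y=2: -188; y=3: -183; y=4: -182; y=5: -193; y=6: -213; y=7: -254; y=8: -322.
Profit is highest at y = 0. Equivalently, the lowest AVC in the table is 30/4 ≈ $7.50 at y = 4, and P = $6 falls below it — price never covers variable cost, so the firm shuts down and loses only its fixed cost.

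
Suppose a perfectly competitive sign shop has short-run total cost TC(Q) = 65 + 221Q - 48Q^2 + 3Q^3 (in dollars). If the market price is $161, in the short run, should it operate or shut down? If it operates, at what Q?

Produce at Q = 10

From TC, MC = TC'(Q) = 221 - 96Q + 9Q^2 and AVC = VC/Q = 221 - 48Q + 3Q^2.
AVC is minimized where dAVC/dQ = -48 + 6Q = 0, at Q = 8; min AVC = 221 - 48·8 + 3·8^2 = $29.
Since P = $161 ≥ min AVC = $29, price covers variable cost and the firm should produce.
Set P = MC: 161 = 221 - 96Q + 9Q^2 → 60 - 96Q + 9Q^2 = 0. The roots are Q = 2/3 and Q = 10; the profit-maximizing output is on the rising part of MC, so Q* = 10.
Check: AVC at Q = 10 is $41 ≤ P, so revenue covers variable cost.
Profit = P·Q − TC = 161·10 − 475 = $1135.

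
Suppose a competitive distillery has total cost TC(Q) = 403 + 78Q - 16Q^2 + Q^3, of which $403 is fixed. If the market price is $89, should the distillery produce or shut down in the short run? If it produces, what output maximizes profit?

Produce at Q = 11

From TC, MC = TC'(Q) = 78 - 32Q + 3Q^2 and AVC = VC/Q = 78 - 16Q + Q^2.
The AVC parabola has its vertex at Q = 16/2 = 8, where AVC = 78 - 16·8 + 8^2 = $14.
Since P = $89 ≥ min AVC = $14, price covers variable cost and the firm should produce.
P = MC gives -11 - 32Q + 3Q^2 = 0, with roots -1/3 and 11. Take the larger (rising MC): Q* = 11.
Check: AVC at Q = 11 is $23 ≤ P, so revenue covers variable cost.
Profit = P·Q − TC = 89·11 − 656 = $323.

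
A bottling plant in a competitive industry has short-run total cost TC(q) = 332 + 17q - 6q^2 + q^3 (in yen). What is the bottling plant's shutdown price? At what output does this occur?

The firm shuts down when price falls below the minimum of average variable cost. AVC = VC/q = 17 - 6q + q^2.
dAVC/dq = -6 + 2q = 0 gives q = 3. min AVC = 17 - 6·3 + 3^2 = 8.
The firm shuts down for any P below ¥8.

¥8 per unit, at q = 3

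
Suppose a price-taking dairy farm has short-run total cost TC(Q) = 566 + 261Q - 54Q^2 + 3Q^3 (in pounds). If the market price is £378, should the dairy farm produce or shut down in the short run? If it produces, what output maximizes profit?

Produce at Q = 13

From TC, MC = TC'(Q) = 261 - 108Q + 9Q^2 and AVC = VC/Q = 261 - 54Q + 3Q^2.
AVC is minimized where dAVC/dQ = -54 + 6Q = 0, at Q = 9; min AVC = 261 - 54·9 + 3·9^2 = £18.
Because £378 ≥ £18, revenue can cover variable cost; the firm operates.
Set P = MC: 378 = 261 - 108Q + 9Q^2 → -117 - 108Q + 9Q^2 = 0. The roots are Q = -1 and Q = 13; the profit-maximizing output is on the rising part of MC, so Q* = 13.
Check: AVC at Q = 13 is £66 ≤ P, so revenue covers variable cost.
Profit = P·Q − TC = 378·13 − 1424 = £3490.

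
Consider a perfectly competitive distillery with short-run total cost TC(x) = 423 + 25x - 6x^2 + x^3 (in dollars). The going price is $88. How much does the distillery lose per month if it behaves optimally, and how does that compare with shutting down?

AVC = 25 - 6x + x^2; min AVC = $16 at x = 3. Since P = $88 ≥ min AVC, the firm produces.
With MC = 25 - 12x + 3x^2, P = MC on the upward-sloping part at x* = 7.
TR = 88·7 = 616. TC = 423 + 224 = 647. Profit = 616 − 647 = -$31.
By producing, the firm covers all variable cost plus $392 of fixed cost; shutting down would lose the full $423.

Profit = -$31 at x = 7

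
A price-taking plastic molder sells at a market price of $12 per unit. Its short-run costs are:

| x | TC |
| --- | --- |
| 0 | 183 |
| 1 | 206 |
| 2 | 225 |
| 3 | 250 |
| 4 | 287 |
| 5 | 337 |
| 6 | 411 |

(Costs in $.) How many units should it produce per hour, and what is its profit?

x = 0 (shut down); profit = -$183

Compute π = P·x − TC at each output: x=0: -183; x=1: -194; x=2: -201; x=3: -214; x=4: -239; x=5: -277; x=6: -339.
Profit is highest at x = 0. Equivalently, the lowest AVC in the table is 42/2 ≈ $21 at x = 2, and P = $12 falls below it — price never covers variable cost, so the firm shuts down and loses only its fixed cost.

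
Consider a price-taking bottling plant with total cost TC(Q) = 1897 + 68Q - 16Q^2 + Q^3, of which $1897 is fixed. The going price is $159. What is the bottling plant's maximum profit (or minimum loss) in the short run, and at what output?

AVC = 68 - 16Q + Q^2 has its minimum $4 at Q = 8; price $159 clears that bar, so the firm operates.
MC = 68 - 32Q + 3Q^2. Setting P = MC and taking the root on the rising branch gives Q* = 13.
TR = 159·13 = 2067. TC = 1897 + 377 = 2274. Profit = 2067 − 2274 = -$207.
Shutting down would mean losing the fixed cost of $1897, so operating at a loss of $207 is better by $1690.

Profit = -$207 at Q = 13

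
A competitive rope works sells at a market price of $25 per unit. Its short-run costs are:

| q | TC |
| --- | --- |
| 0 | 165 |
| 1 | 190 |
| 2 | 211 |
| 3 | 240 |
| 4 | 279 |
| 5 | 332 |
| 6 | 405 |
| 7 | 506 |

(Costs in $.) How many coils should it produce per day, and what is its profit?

q = 2; profit = -$161

Compute π = P·q − TC at each output: q=0: -165; q=1: -165; q=2: -161; q=3: -165; q=4: -179; q=5: -207; q=6: -255; q=7: -331.
Profit is maximized at q = 2. AVC there is 46/2 = $23 ≤ P, so producing beats shutting down (which would give -$165).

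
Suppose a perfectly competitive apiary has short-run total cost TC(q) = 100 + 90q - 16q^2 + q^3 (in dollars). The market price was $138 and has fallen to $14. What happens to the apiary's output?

Output falls from 12 to 0 (the firm shuts down)

MC = 90 - 32q + 3q^2; the shutdown threshold is min AVC = $26 (at q = 8).
With P = $138 above the shutdown price, P = MC gives q = 12.
At P = $14 < min AVC = $26, price no longer covers variable cost at any output, so the firm shuts down: q = 0.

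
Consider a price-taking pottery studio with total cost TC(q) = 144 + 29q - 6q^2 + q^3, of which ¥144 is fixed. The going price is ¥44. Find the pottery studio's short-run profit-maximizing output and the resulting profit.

AVC = 29 - 6q + q^2 has its minimum ¥20 at q = 3; price ¥44 clears that bar, so the firm operates.
With MC = 29 - 12q + 3q^2, P = MC on the upward-sloping part at q* = 5.
TR = 44·5 = 220. TC = 144 + 120 = 264. Profit = 220 − 264 = -¥44.
That loss of ¥44 beats the ¥144 the firm would lose by shutting down; producing recovers ¥100 of fixed cost.

Profit = -¥44 at q = 5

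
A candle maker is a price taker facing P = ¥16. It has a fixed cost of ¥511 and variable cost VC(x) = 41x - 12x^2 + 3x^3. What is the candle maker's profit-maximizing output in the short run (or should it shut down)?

Shut down

Variable cost is VC = 41x - 12x^2 + 3x^3, so AVC = VC/x = 41 - 12x + 3x^2 and MC = dTC/dx = 41 - 24x + 9x^2.
The AVC parabola has its vertex at x = 12/6 = 2, where AVC = 41 - 12·2 + 3·2^2 = ¥29.
Since P = ¥16 < min AVC = ¥29, price fails to cover variable cost at any output.
Shutting down limits the loss to fixed cost, ¥511.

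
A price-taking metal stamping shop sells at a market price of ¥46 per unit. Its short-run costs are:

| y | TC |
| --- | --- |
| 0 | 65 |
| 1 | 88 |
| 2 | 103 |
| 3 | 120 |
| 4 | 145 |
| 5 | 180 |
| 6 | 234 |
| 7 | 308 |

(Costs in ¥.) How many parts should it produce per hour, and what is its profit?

y = 5; profit = ¥50

Compute π = P·y − TC at each output: y=0: -65; y=1: -42; y=2: -11; y=3: 18; y=4: 39; y=5: 50; y=6: 42; y=7: 14.
Profit is maximized at y = 5. AVC there is 115/5 = ¥23 ≤ P, so producing beats shutting down (which would give -¥65).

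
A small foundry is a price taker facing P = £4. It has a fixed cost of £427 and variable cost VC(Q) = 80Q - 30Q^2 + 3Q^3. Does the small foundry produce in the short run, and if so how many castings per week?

Shut down

From TC, MC = TC'(Q) = 80 - 60Q + 9Q^2 and AVC = VC/Q = 80 - 30Q + 3Q^2.
AVC is minimized where dAVC/dQ = -30 + 6Q = 0, at Q = 5; min AVC = 80 - 30·5 + 3·5^2 = £5.
P = £4 lies below min AVC = £5; no output level covers variable cost.
Shutting down limits the loss to fixed cost, £427.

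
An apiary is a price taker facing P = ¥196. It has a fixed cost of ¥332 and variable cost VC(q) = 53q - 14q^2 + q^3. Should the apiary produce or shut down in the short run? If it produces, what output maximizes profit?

Strip out fixed cost: VC = 53q - 14q^2 + q^3. Then AVC = 53 - 14q + q^2 and MC = 53 - 28q + 3q^2.
The AVC parabola has its vertex at q = 14/2 = 7, where AVC = 53 - 14·7 + 7^2 = ¥4.
P = ¥196 exceeds min AVC = ¥4, so the firm stays open.
Set P = MC: 196 = 53 - 28q + 3q^2 → -143 - 28q + 3q^2 = 0. The roots are q = -11/3 and q = 13; the profit-maximizing output is on the rising part of MC, so q* = 13.
Check: AVC at q = 13 is ¥40 ≤ P, so revenue covers variable cost.
Profit = P·q − TC = 196·13 − 852 = ¥1696.

Produce at q = 13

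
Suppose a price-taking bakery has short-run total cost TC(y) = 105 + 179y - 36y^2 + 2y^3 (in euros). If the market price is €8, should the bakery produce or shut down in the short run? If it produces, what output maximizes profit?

Shut down

Variable cost is VC = 179y - 36y^2 + 2y^3, so AVC = VC/y = 179 - 36y + 2y^2 and MC = dTC/dy = 179 - 72y + 6y^2.
AVC hits its minimum where MC = AVC, at y = 9, giving min AVC = 179 - 36·9 + 2·9^2 = €17.
With P < min AVC (€8 < €17), every unit sold adds to the loss.
Best response: produce nothing and absorb the €105 fixed cost.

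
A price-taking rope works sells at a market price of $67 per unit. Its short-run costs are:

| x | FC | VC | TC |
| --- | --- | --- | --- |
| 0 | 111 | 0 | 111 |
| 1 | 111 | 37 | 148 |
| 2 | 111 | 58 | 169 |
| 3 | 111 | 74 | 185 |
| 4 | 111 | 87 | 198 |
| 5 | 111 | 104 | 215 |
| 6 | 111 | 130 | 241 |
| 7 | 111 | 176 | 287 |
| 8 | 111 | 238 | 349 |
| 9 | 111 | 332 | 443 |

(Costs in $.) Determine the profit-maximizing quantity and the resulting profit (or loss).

Profit at each row (π = 67x − TC): x=0: -111; x=1: -81; x=2: -35; x=3: 16; x=4: 70; x=5: 120; x=6: 161; x=7: 182; x=8: 187; x=9: 160.
Profit is maximized at x = 8. AVC there is 238/8 = $29.75 ≤ P, so producing beats shutting down (which would give -$111).

x = 8; profit = $187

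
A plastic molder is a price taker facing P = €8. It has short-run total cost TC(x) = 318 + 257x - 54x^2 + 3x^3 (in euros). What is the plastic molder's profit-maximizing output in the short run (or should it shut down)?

Strip out fixed cost: VC = 257x - 54x^2 + 3x^3. Then AVC = 257 - 54x + 3x^2 and MC = 257 - 108x + 9x^2.
The AVC parabola has its vertex at x = 54/6 = 9, where AVC = 257 - 54·9 + 3·9^2 = €14.
P = €8 lies below min AVC = €14; no output level covers variable cost.
Shutting down limits the loss to fixed cost, €318.

Shut down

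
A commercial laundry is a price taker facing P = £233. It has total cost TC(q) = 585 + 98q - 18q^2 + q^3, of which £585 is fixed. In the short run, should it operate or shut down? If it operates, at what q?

Produce at q = 15

Strip out fixed cost: VC = 98q - 18q^2 + q^3. Then AVC = 98 - 18q + q^2 and MC = 98 - 36q + 3q^2.
AVC hits its minimum where MC = AVC, at q = 9, giving min AVC = 98 - 18·9 + 9^2 = £17.
P = £233 exceeds min AVC = £17, so the firm stays open.
Set P = MC: 233 = 98 - 36q + 3q^2 → -135 - 36q + 3q^2 = 0. The roots are q = -3 and q = 15; the profit-maximizing output is on the rising part of MC, so q* = 15.
Check: AVC at q = 15 is £53 ≤ P, so revenue covers variable cost.
Profit = P·q − TC = 233·15 − 1380 = £2115.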